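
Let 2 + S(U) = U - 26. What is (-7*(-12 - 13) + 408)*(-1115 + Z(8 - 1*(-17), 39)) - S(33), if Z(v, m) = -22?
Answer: -662876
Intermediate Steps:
S(U) = -28 + U (S(U) = -2 + (U - 26) = -2 + (-26 + U) = -28 + U)
(-7*(-12 - 13) + 408)*(-1115 + Z(8 - 1*(-17), 39)) - S(33) = (-7*(-12 - 13) + 408)*(-1115 - 22) - (-28 + 33) = (-7*(-25) + 408)*(-1137) - 1*5 = (175 + 408)*(-1137) - 5 = 583*(-1137) - 5 = -662871 - 5 = -662876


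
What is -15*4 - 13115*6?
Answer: -78750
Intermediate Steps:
-15*4 - 13115*6 = -60 - 305*258 = -60 - 78690 = -78750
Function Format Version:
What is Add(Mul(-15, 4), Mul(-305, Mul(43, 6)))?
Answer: -78750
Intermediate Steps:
Add(Mul(-15, 4), Mul(-305, Mul(43, 6))) = Add(-60, Mul(-305, 258)) = Add(-60, -78690) = -78750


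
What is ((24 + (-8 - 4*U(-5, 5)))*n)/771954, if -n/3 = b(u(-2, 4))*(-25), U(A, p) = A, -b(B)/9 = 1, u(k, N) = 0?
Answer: -4050/128659 ≈ -0.031479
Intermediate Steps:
b(B) = -9 (b(B) = -9*1 = -9)
n = -675 (n = -(-27)*(-25) = -3*225 = -675)
((24 + (-8 - 4*U(-5, 5)))*n)/771954 = ((24 + (-8 - 4*(-5)))*(-675))/771954 = ((24 + (-8 + 20))*(-675))*(1/771954) = ((24 + 12)*(-675))*(1/771954) = (36*(-675))*(1/771954) = -24300*1/771954 = -4050/128659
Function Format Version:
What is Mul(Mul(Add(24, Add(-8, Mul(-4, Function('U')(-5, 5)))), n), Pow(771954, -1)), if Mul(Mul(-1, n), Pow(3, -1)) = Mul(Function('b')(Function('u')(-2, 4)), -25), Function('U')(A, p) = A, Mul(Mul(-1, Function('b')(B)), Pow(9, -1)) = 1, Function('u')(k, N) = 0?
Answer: Rational(-4050, 128659) ≈ -0.031479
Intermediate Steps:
Function('b')(B) = -9 (Function('b')(B) = Mul(-9, 1) = -9)
n = -675 (n = Mul(-3, Mul(-9, -25)) = Mul(-3, 225) = -675)
Mul(Mul(Add(24, Add(-8, Mul(-4, Function('U')(-5, 5)))), n), Pow(771954, -1)) = Mul(Mul(Add(24, Add(-8, Mul(-4, -5))), -675), Pow(771954, -1)) = Mul(Mul(Add(24, Add(-8, 20)), -675), Rational(1, 771954)) = Mul(Mul(Add(24, 12), -675), Rational(1, 771954)) = Mul(Mul(36, -675), Rational(1, 771954)) = Mul(-24300, Rational(1, 771954)) = Rational(-4050, 128659)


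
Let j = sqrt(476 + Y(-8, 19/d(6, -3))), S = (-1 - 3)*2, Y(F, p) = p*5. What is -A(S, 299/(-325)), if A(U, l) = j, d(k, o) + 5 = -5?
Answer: -sqrt(1866)/2 ≈ -21.599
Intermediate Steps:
d(k, o) = -10 (d(k, o) = -5 - 5 = -10)
Y(F, p) = 5*p
S = -8 (S = -4*2 = -8)
j = sqrt(1866)/2 (j = sqrt(476 + 5*(19/(-10))) = sqrt(476 + 5*(19*(-1/10))) = sqrt(476 + 5*(-19/10)) = sqrt(476 - 19/2) = sqrt(933/2) = sqrt(1866)/2 ≈ 21.599)
A(U, l) = sqrt(1866)/2
-A(S, 299/(-325)) = -sqrt(1866)/2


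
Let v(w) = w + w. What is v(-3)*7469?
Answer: -44814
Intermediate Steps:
v(w) = 2*w
v(-3)*7469 = (2*(-3))*7469 = -6*7469 = -44814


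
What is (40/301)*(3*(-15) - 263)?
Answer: -1760/43 ≈ -40.930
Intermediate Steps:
(40/301)*(3*(-15) - 263) = (40*(1/301))*(-45 - 263) = (40/301)*(-308) = -1760/43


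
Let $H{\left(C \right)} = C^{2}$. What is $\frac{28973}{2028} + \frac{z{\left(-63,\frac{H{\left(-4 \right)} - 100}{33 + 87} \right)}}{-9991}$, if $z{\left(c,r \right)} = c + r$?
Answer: $\frac{1447992133}{101308740} \approx 14.293$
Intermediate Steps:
$\frac{28973}{2028} + \frac{z{\left(-63,\frac{H{\left(-4 \right)} - 100}{33 + 87} \right)}}{-9991} = \frac{28973}{2028} + \frac{-63 + \frac{\left(-4\right)^{2} - 100}{33 + 87}}{-9991} = 28973 \cdot \frac{1}{2028} + \left(-63 + \frac{16 - 100}{120}\right) \left(- \frac{1}{9991}\right) = \frac{28973}{2028} + \left(-63 - \frac{7}{10}\right) \left(- \frac{1}{9991}\right) = \frac{28973}{2028} - - \frac{637}{99910} = \frac{28973}{2028} + \frac{637}{99910} = \frac{1447992133}{101308740}$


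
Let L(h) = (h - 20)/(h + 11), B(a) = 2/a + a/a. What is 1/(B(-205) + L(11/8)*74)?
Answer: -20295/2240233 ≈ -0.0090593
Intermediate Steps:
B(a) = 1 + 2/a (B(a) = 2/a + 1 = 1 + 2/a)
L(h) = (-20 + h)/(11 + h)
1/(B(-205) + L(11/8)*74) = 1/((2 - 205)/(-205) + ((-20 + 11/8)/(11 + 11/8))*74) = 1/(-1/205*(-203) + ((-20 + 11*(1/8))/(11 + 11*(1/8)))*74) = 1/(203/205 + ((-20 + 11/8)/(11 + 11/8))*74) = 1/(203/205 + (-149/8/(99/8))*74) = 1/(203/205 + ((8/99)*(-149/8))*74) = 1/(203/205 - 149/99*74) = 1/(203/205 - 11026/99) = 1/(-2240233/20295) = -20295/2240233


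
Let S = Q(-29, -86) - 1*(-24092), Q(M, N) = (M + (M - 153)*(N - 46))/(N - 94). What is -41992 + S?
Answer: -649199/36 ≈ -18033.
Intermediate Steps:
Q(M, N) = (M + (-153 + M)*(-46 + N))/(-94 + N)
S = 862513/36 (S = (7038 - 153*(-86) - 45*(-29) - 29*(-86))/(-94 - 86) - 1*(-24092) = (7038 + 13158 + 1305 + 2494)/(-180) + 24092 = -1/180*23995 + 24092 = -4799/36 + 24092 = 862513/36 ≈ 23959.)
-41992 + S = -41992 + 862513/36 = -649199/36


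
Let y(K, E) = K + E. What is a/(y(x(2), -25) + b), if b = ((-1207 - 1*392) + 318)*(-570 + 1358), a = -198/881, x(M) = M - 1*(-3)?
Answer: 9/40423804 ≈ 2.2264e-7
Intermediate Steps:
x(M) = 3 + M (x(M) = M + 3 = 3 + M)
y(K, E) = E + K
a = -198/881 (a = -198*1/881 = -198/881 ≈ -0.22474)
b = -1009428 (b = ((-1207 - 392) + 318)*788 = (-1599 + 318)*788 = -1281*788 = -1009428)
a/(y(x(2), -25) + b) = -198/881/((-25 + (3 + 2)) - 1009428) = -198/881/((-25 + 5) - 1009428) = -198/881/(-20 - 1009428) = -198/881/(-1009448) = -1/1009448*(-198/881) = 9/40423804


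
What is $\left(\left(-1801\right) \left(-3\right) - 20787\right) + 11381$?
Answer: $-4003$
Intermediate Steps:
$\left(\left(-1801\right) \left(-3\right) - 20787\right) + 11381 = \left(5403 - 20787\right) + 11381 = -15384 + 11381 = -4003$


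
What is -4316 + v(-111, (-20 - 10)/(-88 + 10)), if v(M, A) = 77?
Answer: -4239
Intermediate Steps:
-4316 + v(-111, (-20 - 10)/(-88 + 10)) = -4316 + 77 = -4239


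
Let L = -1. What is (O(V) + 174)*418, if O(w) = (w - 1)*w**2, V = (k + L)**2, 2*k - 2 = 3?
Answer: 2412069/32 ≈ 75377.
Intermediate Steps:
k = 5/2 (k = 1 + (1/2)*3 = 1 + 3/2 = 5/2 ≈ 2.5000)
V = 9/4 (V = (5/2 - 1)**2 = (3/2)**2 = 9/4 ≈ 2.2500)
O(w) = w**2*(-1 + w) (O(w) = (-1 + w)*w**2 = w**2*(-1 + w))
(O(V) + 174)*418 = ((9/4)**2*(-1 + 9/4) + 174)*418 = ((81/16)*(5/4) + 174)*418 = (405/64 + 174)*418 = (11541/64)*418 = 2412069/32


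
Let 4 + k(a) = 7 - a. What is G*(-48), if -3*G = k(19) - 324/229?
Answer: -63808/229 ≈ -278.64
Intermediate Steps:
k(a) = 3 - a (k(a) = -4 + (7 - a) = 3 - a)
G = 3988/687 (G = -((3 - 1*19) - 324/229)/3 = -((3 - 19) - 324/229)/3 = -(-16 - 1*324/229)/3 = -(-16 - 324/229)/3 = -⅓*(-3988/229) = 3988/687 ≈ 5.8049)
G*(-48) = (3988/687)*(-48) = -63808/229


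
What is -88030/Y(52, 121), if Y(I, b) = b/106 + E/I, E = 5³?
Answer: -242610680/9771 ≈ -24830.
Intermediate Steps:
E = 125
Y(I, b) = 125/I + b/106 (Y(I, b) = b/106 + 125/I = 125/I + b/106)
-88030/Y(52, 121) = -88030/(125/52 + (1/106)*121) = -88030/(125*(1/52) + 121/106) = -88030/(125/52 + 121/106) = -88030/9771/2756 = -88030*2756/9771 = -242610680/9771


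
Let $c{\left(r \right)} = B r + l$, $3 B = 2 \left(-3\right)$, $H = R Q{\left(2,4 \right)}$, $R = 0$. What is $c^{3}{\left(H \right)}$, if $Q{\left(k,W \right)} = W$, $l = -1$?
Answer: $-1$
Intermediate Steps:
$H = 0$ ($H = 0 \cdot 4 = 0$)
$B = -2$ ($B = \frac{2 \left(-3\right)}{3} = \frac{1}{3} \left(-6\right) = -2$)
$c{\left(r \right)} = -1 - 2 r$ ($c{\left(r \right)} = - 2 r - 1 = -1 - 2 r$)
$c^{3}{\left(H \right)} = \left(-1 - 0\right)^{3} = \left(-1 + 0\right)^{3} = \left(-1\right)^{3} = -1$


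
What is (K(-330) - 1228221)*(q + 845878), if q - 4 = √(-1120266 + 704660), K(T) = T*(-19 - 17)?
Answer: -1028880957762 - 1216341*I*√415606 ≈ -1.0289e+12 - 7.8414e+8*I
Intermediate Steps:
K(T) = -36*T (K(T) = T*(-36) = -36*T)
q = 4 + I*√415606 (q = 4 + √(-1120266 + 704660) = 4 + √(-415606) = 4 + I*√415606 ≈ 4.0 + 644.67*I)
(K(-330) - 1228221)*(q + 845878) = (-36*(-330) - 1228221)*((4 + I*√415606) + 845878) = (11880 - 1228221)*(845882 + I*√415606) = -1216341*(845882 + I*√415606) = -1028880957762 - 1216341*I*√415606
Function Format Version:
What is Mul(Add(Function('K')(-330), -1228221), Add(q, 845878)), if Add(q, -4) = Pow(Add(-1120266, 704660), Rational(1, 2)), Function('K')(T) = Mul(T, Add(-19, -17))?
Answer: Add(-1028880957762, Mul(-1216341, I, Pow(415606, Rational(1, 2)))) ≈ Add(-1.0289e+12, Mul(-7.8414e+8, I))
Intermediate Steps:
Function('K')(T) = Mul(-36, T) (Function('K')(T) = Mul(T, -36) = Mul(-36, T))
q = Add(4, Mul(I, Pow(415606, Rational(1, 2)))) (q = Add(4, Pow(Add(-1120266, 704660), Rational(1, 2))) = Add(4, Pow(-415606, Rational(1, 2))) = Add(4, Mul(I, Pow(415606, Rational(1, 2)))) ≈ Add(4.0000, Mul(644.67, I)))
Mul(Add(Function('K')(-330), -1228221), Add(q, 845878)) = Mul(Add(Mul(-36, -330), -1228221), Add(Add(4, Mul(I, Pow(415606, Rational(1, 2)))), 845878)) = Mul(Add(11880, -1228221), Add(845882, Mul(I, Pow(415606, Rational(1, 2))))) = Mul(-1216341, Add(845882, Mul(I, Pow(415606, Rational(1, 2))))) = Add(-1028880957762, Mul(-1216341, I, Pow(415606, Rational(1, 2))))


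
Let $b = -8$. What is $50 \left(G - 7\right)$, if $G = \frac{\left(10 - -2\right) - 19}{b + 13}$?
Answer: $-420$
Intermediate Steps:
$G = - \frac{7}{5}$ ($G = \frac{\left(10 - -2\right) - 19}{-8 + 13} = \frac{\left(10 + 2\right) - 19}{5} = \left(12 - 19\right) \frac{1}{5} = \left(-7\right) \frac{1}{5} = - \frac{7}{5} \approx -1.4$)
$50 \left(G - 7\right) = 50 \left(- \frac{7}{5} - 7\right) = 50 \left(- \frac{42}{5}\right) = -420$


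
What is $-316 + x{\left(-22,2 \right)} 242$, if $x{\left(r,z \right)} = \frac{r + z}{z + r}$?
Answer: $-74$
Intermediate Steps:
$x{\left(r,z \right)} = 1$ ($x{\left(r,z \right)} = \frac{r + z}{r + z} = 1$)
$-316 + x{\left(-22,2 \right)} 242 = -316 + 1 \cdot 242 = -316 + 242 = -74$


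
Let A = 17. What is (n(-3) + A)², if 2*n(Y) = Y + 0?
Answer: 961/4 ≈ 240.25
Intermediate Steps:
n(Y) = Y/2 (n(Y) = (Y + 0)/2 = Y/2)
(n(-3) + A)² = ((½)*(-3) + 17)² = (-3/2 + 17)² = (31/2)² = 961/4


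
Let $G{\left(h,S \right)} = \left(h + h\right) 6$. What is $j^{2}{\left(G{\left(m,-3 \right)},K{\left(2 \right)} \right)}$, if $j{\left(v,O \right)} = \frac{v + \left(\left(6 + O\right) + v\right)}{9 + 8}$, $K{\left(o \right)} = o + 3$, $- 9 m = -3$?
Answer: $\frac{361}{289} \approx 1.2491$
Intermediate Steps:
$m = \frac{1}{3}$ ($m = \left(- \frac{1}{9}\right) \left(-3\right) = \frac{1}{3} \approx 0.33333$)
$K{\left(o \right)} = 3 + o$
$G{\left(h,S \right)} = 12 h$ ($G{\left(h,S \right)} = 2 h 6 = 12 h$)
$j{\left(v,O \right)} = \frac{6}{17} + \frac{O}{17} + \frac{2 v}{17}$ ($j{\left(v,O \right)} = \frac{v + \left(6 + O + v\right)}{17} = \left(6 + O + 2 v\right) \frac{1}{17} = \frac{6}{17} + \frac{O}{17} + \frac{2 v}{17}$)
$j^{2}{\left(G{\left(m,-3 \right)},K{\left(2 \right)} \right)} = \left(\frac{6}{17} + \frac{3 + 2}{17} + \frac{2 \cdot 12 \cdot \frac{1}{3}}{17}\right)^{2} = \left(\frac{6}{17} + \frac{1}{17} \cdot 5 + \frac{2}{17} \cdot 4\right)^{2} = \left(\frac{6}{17} + \frac{5}{17} + \frac{8}{17}\right)^{2} = \left(\frac{19}{17}\right)^{2} = \frac{361}{289}$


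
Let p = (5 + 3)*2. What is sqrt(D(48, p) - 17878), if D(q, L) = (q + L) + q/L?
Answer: 3*I*sqrt(1979) ≈ 133.46*I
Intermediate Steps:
p = 16 (p = 8*2 = 16)
D(q, L) = L + q + q/L (D(q, L) = (L + q) + q/L = L + q + q/L)
sqrt(D(48, p) - 17878) = sqrt((16 + 48 + 48/16) - 17878) = sqrt((16 + 48 + 48*(1/16)) - 17878) = sqrt((16 + 48 + 3) - 17878) = sqrt(67 - 17878) = sqrt(-17811) = 3*I*sqrt(1979)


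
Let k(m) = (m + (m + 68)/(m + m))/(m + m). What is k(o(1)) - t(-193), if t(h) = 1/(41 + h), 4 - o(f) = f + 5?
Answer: 88/19 ≈ 4.6316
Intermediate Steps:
o(f) = -1 - f (o(f) = 4 - (f + 5) = 4 - (5 + f) = 4 + (-5 - f) = -1 - f)
k(m) = (m + (68 + m)/(2*m))/(2*m) (k(m) = (m + (68 + m)/((2*m)))/((2*m)) = (m + (68 + m)*(1/(2*m)))*(1/(2*m)) = (m + (68 + m)/(2*m))*(1/(2*m)) = (m + (68 + m)/(2*m))/(2*m))
k(o(1)) - t(-193) = (68 + (-1 - 1*1) + 2*(-1 - 1*1)²)/(4*(-1 - 1*1)²) - 1/(41 - 193) = (68 + (-1 - 1) + 2*(-1 - 1)²)/(4*(-1 - 1)²) - 1/(-152) = (¼)*(68 - 2 + 2*(-2)²)/(-2)² - 1*(-1/152) = (¼)*(¼)*(68 - 2 + 2*4) + 1/152 = (¼)*(¼)*(68 - 2 + 8) + 1/152 = (¼)*(¼)*74 + 1/152 = 37/8 + 1/152 = 88/19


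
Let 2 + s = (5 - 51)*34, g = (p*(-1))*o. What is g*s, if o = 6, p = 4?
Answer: 37584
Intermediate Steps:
g = -24 (g = (4*(-1))*6 = -4*6 = -24)
s = -1566 (s = -2 + (5 - 51)*34 = -2 - 46*34 = -2 - 1564 = -1566)
g*s = -24*(-1566) = 37584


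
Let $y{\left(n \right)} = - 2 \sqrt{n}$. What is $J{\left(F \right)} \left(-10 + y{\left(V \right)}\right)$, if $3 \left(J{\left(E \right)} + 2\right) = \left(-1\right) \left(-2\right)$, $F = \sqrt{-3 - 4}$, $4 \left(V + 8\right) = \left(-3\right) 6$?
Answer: $\frac{40}{3} + \frac{20 i \sqrt{2}}{3} \approx 13.333 + 9.4281 i$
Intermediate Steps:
$V = - \frac{25}{2}$ ($V = -8 + \frac{\left(-3\right) 6}{4} = -8 + \frac{1}{4} \left(-18\right) = -8 - \frac{9}{2} = - \frac{25}{2} \approx -12.5$)
$F = i \sqrt{7}$ ($F = \sqrt{-7} = i \sqrt{7} \approx 2.6458 i$)
$J{\left(E \right)} = - \frac{4}{3}$ ($J{\left(E \right)} = -2 + \frac{\left(-1\right) \left(-2\right)}{3} = -2 + \frac{1}{3} \cdot 2 = -2 + \frac{2}{3} = - \frac{4}{3}$)
$J{\left(F \right)} \left(-10 + y{\left(V \right)}\right) = - \frac{4 \left(-10 - 2 \sqrt{- \frac{25}{2}}\right)}{3} = - \frac{4 \left(-10 - 2 \frac{5 i \sqrt{2}}{2}\right)}{3} = - \frac{4 \left(-10 - 5 i \sqrt{2}\right)}{3} = \frac{40}{3} + \frac{20 i \sqrt{2}}{3}$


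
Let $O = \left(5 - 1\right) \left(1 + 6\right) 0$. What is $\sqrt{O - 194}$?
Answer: $i \sqrt{194} \approx 13.928 i$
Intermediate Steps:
$O = 0$ ($O = 4 \cdot 7 \cdot 0 = 28 \cdot 0 = 0$)
$\sqrt{O - 194} = \sqrt{0 - 194} = \sqrt{-194} = i \sqrt{194}$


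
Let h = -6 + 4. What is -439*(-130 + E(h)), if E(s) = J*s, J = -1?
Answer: 56192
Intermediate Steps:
h = -2
E(s) = -s
-439*(-130 + E(h)) = -439*(-130 - 1*(-2)) = -439*(-130 + 2) = -439*(-128) = 56192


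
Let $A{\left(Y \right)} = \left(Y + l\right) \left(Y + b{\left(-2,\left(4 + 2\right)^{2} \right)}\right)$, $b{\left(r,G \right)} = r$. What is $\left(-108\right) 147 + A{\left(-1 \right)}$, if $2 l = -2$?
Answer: $-15870$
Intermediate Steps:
$l = -1$ ($l = \frac{1}{2} \left(-2\right) = -1$)
$A{\left(Y \right)} = \left(-1 + Y\right) \left(-2 + Y\right)$ ($A{\left(Y \right)} = \left(Y - 1\right) \left(Y - 2\right) = \left(-1 + Y\right) \left(-2 + Y\right)$)
$\left(-108\right) 147 + A{\left(-1 \right)} = \left(-108\right) 147 + \left(2 + \left(-1\right)^{2} - -3\right) = -15876 + \left(2 + 1 + 3\right) = -15876 + 6 = -15870$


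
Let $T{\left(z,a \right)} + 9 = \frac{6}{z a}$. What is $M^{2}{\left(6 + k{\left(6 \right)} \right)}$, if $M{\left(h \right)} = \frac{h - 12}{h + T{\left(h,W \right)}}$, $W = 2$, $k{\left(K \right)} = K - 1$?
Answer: $\frac{121}{625} \approx 0.1936$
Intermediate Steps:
$k{\left(K \right)} = -1 + K$
$T{\left(z,a \right)} = -9 + \frac{6}{a z}$ ($T{\left(z,a \right)} = -9 + \frac{6}{z a} = -9 + \frac{6}{a z}$)
$M{\left(h \right)} = \frac{-12 + h}{-9 + h + \frac{3}{h}}$ ($M{\left(h \right)} = \frac{h - 12}{h - \left(9 - \frac{6}{2 h}\right)} = \frac{-12 + h}{h - \left(9 - \frac{3}{h}\right)} = \frac{-12 + h}{-9 + h + \frac{3}{h}}$)
$M^{2}{\left(6 + k{\left(6 \right)} \right)} = \left(\frac{\left(6 + \left(-1 + 6\right)\right) \left(-12 + \left(6 + \left(-1 + 6\right)\right)\right)}{3 + \left(6 + \left(-1 + 6\right)\right) \left(-9 + \left(6 + \left(-1 + 6\right)\right)\right)}\right)^{2} = \left(\frac{\left(6 + 5\right) \left(-12 + \left(6 + 5\right)\right)}{3 + \left(6 + 5\right) \left(-9 + \left(6 + 5\right)\right)}\right)^{2} = \left(\frac{11 \left(-12 + 11\right)}{3 + 11 \left(-9 + 11\right)}\right)^{2} = \left(11 \frac{1}{3 + 11 \cdot 2} \left(-1\right)\right)^{2} = \left(11 \frac{1}{3 + 22} \left(-1\right)\right)^{2} = \left(11 \cdot \frac{1}{25} \left(-1\right)\right)^{2} = \left(- \frac{11}{25}\right)^{2} = \frac{121}{625}$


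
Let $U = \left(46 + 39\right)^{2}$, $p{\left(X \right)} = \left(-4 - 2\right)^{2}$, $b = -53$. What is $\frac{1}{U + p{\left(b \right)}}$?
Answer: $\frac{1}{7261} \approx 0.00013772$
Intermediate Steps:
$p{\left(X \right)} = 36$ ($p{\left(X \right)} = \left(-6\right)^{2} = 36$)
$U = 7225$ ($U = 85^{2} = 7225$)
$\frac{1}{U + p{\left(b \right)}} = \frac{1}{7225 + 36} = \frac{1}{7261}$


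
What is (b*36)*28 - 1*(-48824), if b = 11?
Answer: 59912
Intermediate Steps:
(b*36)*28 - 1*(-48824) = (11*36)*28 - 1*(-48824) = 396*28 + 48824 = 11088 + 48824 = 59912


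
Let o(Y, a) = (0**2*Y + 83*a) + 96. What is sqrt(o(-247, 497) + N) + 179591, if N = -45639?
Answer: 179591 + 2*I*sqrt(1073) ≈ 1.7959e+5 + 65.513*I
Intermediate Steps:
o(Y, a) = 96 + 83*a (o(Y, a) = (0*Y + 83*a) + 96 = (0 + 83*a) + 96 = 83*a + 96 = 96 + 83*a)
sqrt(o(-247, 497) + N) + 179591 = sqrt((96 + 83*497) - 45639) + 179591 = sqrt((96 + 41251) - 45639) + 179591 = sqrt(41347 - 45639) + 179591 = sqrt(-4292) + 179591 = 2*I*sqrt(1073) + 179591 = 179591 + 2*I*sqrt(1073)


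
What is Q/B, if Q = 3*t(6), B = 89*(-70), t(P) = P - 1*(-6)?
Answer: -18/3115 ≈ -0.0057785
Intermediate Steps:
t(P) = 6 + P (t(P) = P + 6 = 6 + P)
B = -6230
Q = 36 (Q = 3*(6 + 6) = 3*12 = 36)
Q/B = 36/(-6230) = 36*(-1/6230) = -18/3115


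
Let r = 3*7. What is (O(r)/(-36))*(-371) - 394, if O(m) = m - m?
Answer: -394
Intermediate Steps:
r = 21
O(m) = 0
(O(r)/(-36))*(-371) - 394 = (0/(-36))*(-371) - 394 = (0*(-1/36))*(-371) - 394 = 0*(-371) - 394 = 0 - 394 = -394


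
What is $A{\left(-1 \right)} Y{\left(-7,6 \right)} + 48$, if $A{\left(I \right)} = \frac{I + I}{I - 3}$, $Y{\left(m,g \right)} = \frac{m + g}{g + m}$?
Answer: $\frac{97}{2} \approx 48.5$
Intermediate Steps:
$Y{\left(m,g \right)} = 1$ ($Y{\left(m,g \right)} = \frac{g + m}{g + m} = 1$)
$A{\left(I \right)} = \frac{2 I}{-3 + I}$
$A{\left(-1 \right)} Y{\left(-7,6 \right)} + 48 = 2 \left(-1\right) \frac{1}{-3 - 1} \cdot 1 + 48 = 2 \left(-1\right) \frac{1}{-4} \cdot 1 + 48 = 2 \left(-1\right) \left(- \frac{1}{4}\right) 1 + 48 = \frac{1}{2} \cdot 1 + 48 = \frac{1}{2} + 48 = \frac{97}{2}$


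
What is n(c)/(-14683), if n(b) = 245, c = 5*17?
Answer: -245/14683 ≈ -0.016686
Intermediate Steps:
c = 85
n(c)/(-14683) = 245/(-14683) = 245*(-1/14683) = -245/14683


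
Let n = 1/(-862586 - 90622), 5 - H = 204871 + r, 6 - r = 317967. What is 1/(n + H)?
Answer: 953208/107803058759 ≈ 8.8421e-6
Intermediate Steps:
r = -317961 (r = 6 - 1*317967 = 6 - 317967 = -317961)
H = 113095 (H = 5 - (204871 - 317961) = 5 - 1*(-113090) = 5 + 113090 = 113095)
n = -1/953208 (n = 1/(-953208) = -1/953208 ≈ -1.0491e-6)
1/(n + H) = 1/(-1/953208 + 113095) = 1/(107803058759/953208) = 953208/107803058759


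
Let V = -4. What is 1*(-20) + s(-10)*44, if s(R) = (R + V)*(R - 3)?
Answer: 7988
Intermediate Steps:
s(R) = (-4 + R)*(-3 + R) (s(R) = (R - 4)*(R - 3) = (-4 + R)*(-3 + R))
1*(-20) + s(-10)*44 = 1*(-20) + (12 + (-10)² - 7*(-10))*44 = -20 + (12 + 100 + 70)*44 = -20 + 182*44 = -20 + 8008 = 7988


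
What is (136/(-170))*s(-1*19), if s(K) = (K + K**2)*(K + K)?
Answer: 51984/5 ≈ 10397.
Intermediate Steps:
s(K) = 2*K*(K + K**2) (s(K) = (K + K**2)*(2*K) = 2*K*(K + K**2))
(136/(-170))*s(-1*19) = (136/(-170))*(2*(-1*19)**2*(1 - 1*19)) = (136*(-1/170))*(2*(-19)**2*(1 - 19)) = -8*361*(-18)/5 = -4/5*(-12996) = 51984/5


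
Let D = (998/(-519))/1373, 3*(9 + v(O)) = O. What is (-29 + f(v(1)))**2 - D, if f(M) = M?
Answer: 3033010795/2137761 ≈ 1418.8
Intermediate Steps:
v(O) = -9 + O/3
D = -998/712587 (D = (998*(-1/519))*(1/1373) = -998/519*1/1373 = -998/712587 ≈ -0.0014005)
(-29 + f(v(1)))**2 - D = (-29 + (-9 + (1/3)*1))**2 - 1*(-998/712587) = (-29 + (-9 + 1/3))**2 + 998/712587 = (-29 - 26/3)**2 + 998/712587 = (-113/3)**2 + 998/712587 = 12769/9 + 998/712587 = 3033010795/2137761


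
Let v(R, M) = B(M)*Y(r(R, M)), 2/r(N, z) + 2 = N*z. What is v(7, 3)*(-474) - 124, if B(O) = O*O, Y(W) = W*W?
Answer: -61828/361 ≈ -171.27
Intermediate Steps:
r(N, z) = 2/(-2 + N*z)
Y(W) = W²
B(O) = O²
v(R, M) = 4*M²/(-2 + M*R)² (v(R, M) = M²*(2/(-2 + R*M))² = M²*(2/(-2 + M*R))² = M²*(4/(-2 + M*R)²) = 4*M²/(-2 + M*R)²)
v(7, 3)*(-474) - 124 = (4*3²/(-2 + 3*7)²)*(-474) - 124 = (4*9/(-2 + 21)²)*(-474) - 124 = (4*9/19²)*(-474) - 124 = (4*9*(1/361))*(-474) - 124 = (36/361)*(-474) - 124 = -17064/361 - 124 = -61828/361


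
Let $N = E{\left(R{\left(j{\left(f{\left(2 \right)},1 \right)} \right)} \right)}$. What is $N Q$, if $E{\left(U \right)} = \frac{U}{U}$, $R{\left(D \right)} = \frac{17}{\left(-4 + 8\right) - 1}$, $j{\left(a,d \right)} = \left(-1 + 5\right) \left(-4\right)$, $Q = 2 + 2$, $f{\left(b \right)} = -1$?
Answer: $4$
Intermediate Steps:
$Q = 4$
$j{\left(a,d \right)} = -16$ ($j{\left(a,d \right)} = 4 \left(-4\right) = -16$)
$R{\left(D \right)} = \frac{17}{3}$ ($R{\left(D \right)} = \frac{17}{4 - 1} = \frac{17}{3}$)
$E{\left(U \right)} = 1$
$N = 1$
$N Q = 1 \cdot 4 = 4$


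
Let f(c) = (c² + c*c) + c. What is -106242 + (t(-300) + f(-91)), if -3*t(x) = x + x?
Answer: -89571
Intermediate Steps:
t(x) = -2*x/3 (t(x) = -(x + x)/3 = -2*x/3)
f(c) = c + 2*c² (f(c) = (c² + c²) + c = 2*c² + c = c + 2*c²)
-106242 + (t(-300) + f(-91)) = -106242 + (-⅔*(-300) - 91*(1 + 2*(-91))) = -106242 + (200 - 91*(1 - 182)) = -106242 + (200 - 91*(-181)) = -106242 + (200 + 16471) = -106242 + 16671 = -89571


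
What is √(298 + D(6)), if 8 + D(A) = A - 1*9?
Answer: √287 ≈ 16.941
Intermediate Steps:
D(A) = -17 + A (D(A) = -8 + (A - 1*9) = -8 + (A - 9) = -8 + (-9 + A) = -17 + A)
√(298 + D(6)) = √(298 + (-17 + 6)) = √(298 - 11) = √287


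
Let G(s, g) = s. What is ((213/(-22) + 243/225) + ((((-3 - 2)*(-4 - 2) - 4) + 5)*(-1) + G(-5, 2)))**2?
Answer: 601769961/302500 ≈ 1989.3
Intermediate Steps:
((213/(-22) + 243/225) + ((((-3 - 2)*(-4 - 2) - 4) + 5)*(-1) + G(-5, 2)))**2 = ((213/(-22) + 243/225) + ((((-3 - 2)*(-4 - 2) - 4) + 5)*(-1) - 5))**2 = ((213*(-1/22) + 243*(1/225)) + (((-5*(-6) - 4) + 5)*(-1) - 5))**2 = ((-213/22 + 27/25) + (((30 - 4) + 5)*(-1) - 5))**2 = (-4731/550 + ((26 + 5)*(-1) - 5))**2 = (-4731/550 + (31*(-1) - 5))**2 = (-4731/550 + (-31 - 5))**2 = (-4731/550 - 36)**2 = (-24531/550)**2 = 601769961/302500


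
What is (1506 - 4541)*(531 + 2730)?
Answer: -9897135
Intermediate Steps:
(1506 - 4541)*(531 + 2730) = -3035*3261 = -9897135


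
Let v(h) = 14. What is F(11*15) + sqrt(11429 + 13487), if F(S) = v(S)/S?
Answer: 14/165 + 2*sqrt(6229) ≈ 157.93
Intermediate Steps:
F(S) = 14/S
F(11*15) + sqrt(11429 + 13487) = 14/((11*15)) + sqrt(11429 + 13487) = 14/165 + sqrt(24916) = 14*(1/165) + 2*sqrt(6229) = 14/165 + 2*sqrt(6229)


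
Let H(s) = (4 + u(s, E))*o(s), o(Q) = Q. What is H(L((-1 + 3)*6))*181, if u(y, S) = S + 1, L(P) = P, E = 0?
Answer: 10860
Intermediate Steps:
u(y, S) = 1 + S
H(s) = 5*s (H(s) = (4 + (1 + 0))*s = (4 + 1)*s = 5*s)
H(L((-1 + 3)*6))*181 = (5*((-1 + 3)*6))*181 = (5*(2*6))*181 = (5*12)*181 = 60*181 = 10860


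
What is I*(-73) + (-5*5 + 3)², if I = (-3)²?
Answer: -173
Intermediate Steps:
I = 9
I*(-73) + (-5*5 + 3)² = 9*(-73) + (-5*5 + 3)² = -657 + (-25 + 3)² = -657 + (-22)² = -657 + 484 = -173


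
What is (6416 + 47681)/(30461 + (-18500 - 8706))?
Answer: 54097/3255 ≈ 16.620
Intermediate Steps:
(6416 + 47681)/(30461 + (-18500 - 8706)) = 54097/(30461 - 27206) = 54097/3255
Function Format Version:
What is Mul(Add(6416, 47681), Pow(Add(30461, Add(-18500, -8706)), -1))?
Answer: Rational(54097, 3255) ≈ 16.620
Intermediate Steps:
Mul(Add(6416, 47681), Pow(Add(30461, Add(-18500, -8706)), -1)) = Mul(54097, Pow(Add(30461, -27206), -1)) = Mul(54097, Pow(3255, -1)) = Mul(54097, Rational(1, 3255)) = Rational(54097, 3255)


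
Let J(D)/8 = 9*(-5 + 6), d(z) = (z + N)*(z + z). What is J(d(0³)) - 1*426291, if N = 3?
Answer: -426219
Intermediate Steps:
d(z) = 2*z*(3 + z) (d(z) = (z + 3)*(z + z) = (3 + z)*(2*z) = 2*z*(3 + z))
J(D) = 72 (J(D) = 8*(9*(-5 + 6)) = 8*(9*1) = 8*9 = 72)
J(d(0³)) - 1*426291 = 72 - 1*426291 = 72 - 426291 = -426219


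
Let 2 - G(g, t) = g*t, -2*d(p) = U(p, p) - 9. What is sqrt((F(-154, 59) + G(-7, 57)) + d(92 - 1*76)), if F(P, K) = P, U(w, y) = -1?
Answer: 6*sqrt(7) ≈ 15.875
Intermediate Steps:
d(p) = 5 (d(p) = -(-1 - 9)/2 = -1/2*(-10) = 5)
G(g, t) = 2 - g*t
sqrt((F(-154, 59) + G(-7, 57)) + d(92 - 1*76)) = sqrt((-154 + (2 - 1*(-7)*57)) + 5) = sqrt((-154 + (2 + 399)) + 5) = sqrt((-154 + 401) + 5) = sqrt(247 + 5) = sqrt(252) = 6*sqrt(7)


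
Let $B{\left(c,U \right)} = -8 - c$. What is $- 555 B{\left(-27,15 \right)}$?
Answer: $-10545$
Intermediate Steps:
$- 555 B{\left(-27,15 \right)} = - 555 \left(-8 - -27\right) = - 555 \left(-8 + 27\right) = \left(-555\right) 19 = -10545$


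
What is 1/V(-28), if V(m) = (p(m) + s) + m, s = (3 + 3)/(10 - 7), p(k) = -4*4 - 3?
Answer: -1/45 ≈ -0.022222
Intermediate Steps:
p(k) = -19 (p(k) = -16 - 3 = -19)
s = 2 (s = 6/3 = 6*(1/3) = 2)
V(m) = -17 + m (V(m) = (-19 + 2) + m = -17 + m)
1/V(-28) = 1/(-17 - 28) = 1/(-45) = -1/45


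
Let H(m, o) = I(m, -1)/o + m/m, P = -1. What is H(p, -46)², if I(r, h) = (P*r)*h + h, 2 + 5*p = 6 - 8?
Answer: 57121/52900 ≈ 1.0798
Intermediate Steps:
p = -⅘ (p = -⅖ + (6 - 8)/5 = -⅖ + (⅕)*(-2) = -⅖ - ⅖ = -⅘ ≈ -0.80000)
I(r, h) = h - h*r (I(r, h) = (-r)*h + h = -h*r + h = h - h*r)
H(m, o) = 1 + (-1 + m)/o (H(m, o) = (-(1 - m))/o + m/m = (-1 + m)/o + 1 = 1 + (-1 + m)/o)
H(p, -46)² = ((-1 - ⅘ - 46)/(-46))² = (-1/46*(-239/5))² = (239/230)² = 57121/52900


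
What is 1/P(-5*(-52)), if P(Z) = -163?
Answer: -1/163 ≈ -0.0061350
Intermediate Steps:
1/P(-5*(-52)) = 1/(-163) = -1/163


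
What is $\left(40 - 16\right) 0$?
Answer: $0$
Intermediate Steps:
$\left(40 - 16\right) 0 = 24 \cdot 0 = 0$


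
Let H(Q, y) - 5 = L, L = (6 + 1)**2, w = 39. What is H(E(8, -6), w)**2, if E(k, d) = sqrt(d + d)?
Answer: 2916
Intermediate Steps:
E(k, d) = sqrt(2)*sqrt(d) (E(k, d) = sqrt(2*d) = sqrt(2)*sqrt(d))
L = 49 (L = 7**2 = 49)
H(Q, y) = 54 (H(Q, y) = 5 + 49 = 54)
H(E(8, -6), w)**2 = 54**2 = 2916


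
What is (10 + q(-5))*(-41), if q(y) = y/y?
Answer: -451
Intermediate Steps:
q(y) = 1
(10 + q(-5))*(-41) = (10 + 1)*(-41) = 11*(-41) = -451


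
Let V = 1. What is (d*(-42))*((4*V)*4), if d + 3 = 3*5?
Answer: -8064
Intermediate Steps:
d = 12 (d = -3 + 3*5 = -3 + 15 = 12)
(d*(-42))*((4*V)*4) = (12*(-42))*((4*1)*4) = -2016*4 = -504*16 = -8064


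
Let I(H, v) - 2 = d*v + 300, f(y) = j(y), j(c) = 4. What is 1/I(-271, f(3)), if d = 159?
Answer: 1/938 ≈ 0.0010661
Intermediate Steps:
f(y) = 4
I(H, v) = 302 + 159*v (I(H, v) = 2 + (159*v + 300) = 2 + (300 + 159*v) = 302 + 159*v)
1/I(-271, f(3)) = 1/(302 + 159*4) = 1/(302 + 636) = 1/938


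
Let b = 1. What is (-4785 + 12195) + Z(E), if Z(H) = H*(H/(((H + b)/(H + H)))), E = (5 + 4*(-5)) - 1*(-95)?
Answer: 1624210/81 ≈ 20052.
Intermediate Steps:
E = 80 (E = (5 - 20) + 95 = -15 + 95 = 80)
Z(H) = 2*H**3/(1 + H) (Z(H) = H*(H/(((H + 1)/(H + H)))) = H*(H/(((1 + H)/((2*H))))) = H*(H/(((1 + H)*(1/(2*H))))) = H*(H/(((1 + H)/(2*H)))) = H*(H*(2*H/(1 + H))) = H*(2*H**2/(1 + H)) = 2*H**3/(1 + H))
(-4785 + 12195) + Z(E) = (-4785 + 12195) + 2*80**3/(1 + 80) = 7410 + 2*512000/81 = 7410 + 2*512000*(1/81) = 7410 + 1024000/81 = 1624210/81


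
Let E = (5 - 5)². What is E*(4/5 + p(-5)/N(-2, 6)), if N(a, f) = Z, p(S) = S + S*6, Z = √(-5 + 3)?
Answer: 0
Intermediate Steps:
Z = I*√2 (Z = √(-2) = I*√2 ≈ 1.4142*I)
p(S) = 7*S (p(S) = S + 6*S = 7*S)
N(a, f) = I*√2
E = 0 (E = 0² = 0)
E*(4/5 + p(-5)/N(-2, 6)) = 0*(4/5 + (7*(-5))/((I*√2))) = 0*(4*(⅕) - (-35)*I*√2/2) = 0*(⅘ + 35*I*√2/2) = 0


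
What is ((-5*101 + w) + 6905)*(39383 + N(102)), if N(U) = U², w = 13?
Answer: 319284031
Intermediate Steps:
((-5*101 + w) + 6905)*(39383 + N(102)) = ((-5*101 + 13) + 6905)*(39383 + 102²) = ((-505 + 13) + 6905)*(39383 + 10404) = (-492 + 6905)*49787 = 6413*49787 = 319284031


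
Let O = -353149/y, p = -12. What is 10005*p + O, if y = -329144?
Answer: -39516675491/329144 ≈ -1.2006e+5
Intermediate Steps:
O = 353149/329144 (O = -353149/(-329144) = -353149*(-1/329144) = 353149/329144 ≈ 1.0729)
10005*p + O = 10005*(-12) + 353149/329144 = -120060 + 353149/329144 = -39516675491/329144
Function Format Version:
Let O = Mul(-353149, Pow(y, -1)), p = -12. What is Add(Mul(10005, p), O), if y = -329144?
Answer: Rational(-39516675491, 329144) ≈ -1.2006e+5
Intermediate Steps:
O = Rational(353149, 329144) (O = Mul(-353149, Pow(-329144, -1)) = Mul(-353149, Rational(-1, 329144)) = Rational(353149, 329144) ≈ 1.0729)
Add(Mul(10005, p), O) = Add(Mul(10005, -12), Rational(353149, 329144)) = Add(-120060, Rational(353149, 329144)) = Rational(-39516675491, 329144)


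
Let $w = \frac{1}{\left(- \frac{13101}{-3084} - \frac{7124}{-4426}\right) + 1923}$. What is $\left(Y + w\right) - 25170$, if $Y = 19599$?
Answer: $- \frac{24446000758745}{4388081679} \approx -5571.0$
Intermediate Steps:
$w = \frac{2274964}{4388081679}$ ($w = \frac{1}{\left(\left(-13101\right) \left(- \frac{1}{3084}\right) - - \frac{3562}{2213}\right) + 1923} = \frac{1}{\left(\frac{4367}{1028} + \frac{3562}{2213}\right) + 1923} = \frac{1}{\frac{13325907}{2274964} + 1923} = \frac{1}{\frac{4388081679}{2274964}} = \frac{2274964}{4388081679} \approx 0.00051844$)
$\left(Y + w\right) - 25170 = \left(19599 + \frac{2274964}{4388081679}\right) - 25170 = \frac{86002015101685}{4388081679} - 25170 = - \frac{24446000758745}{4388081679}$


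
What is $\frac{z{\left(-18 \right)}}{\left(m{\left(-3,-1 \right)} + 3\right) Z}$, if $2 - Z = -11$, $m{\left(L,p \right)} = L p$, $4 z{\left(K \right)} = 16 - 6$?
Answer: $\frac{5}{156} \approx 0.032051$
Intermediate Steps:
$z{\left(K \right)} = \frac{5}{2}$ ($z{\left(K \right)} = \frac{16 - 6}{4} = \frac{1}{4} \cdot 10 = \frac{5}{2}$)
$Z = 13$ ($Z = 2 - -11 = 2 + 11 = 13$)
$\frac{z{\left(-18 \right)}}{\left(m{\left(-3,-1 \right)} + 3\right) Z} = \frac{5}{2 \left(\left(-3\right) \left(-1\right) + 3\right) 13} = \frac{5}{2 \left(3 + 3\right) 13} = \frac{5}{2 \cdot 6 \cdot 13} = \frac{5}{2 \cdot 78} = \frac{5}{2} \cdot \frac{1}{78} = \frac{5}{156}$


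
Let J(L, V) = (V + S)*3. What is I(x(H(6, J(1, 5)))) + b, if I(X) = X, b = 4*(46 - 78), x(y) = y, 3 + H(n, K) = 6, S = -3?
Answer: -125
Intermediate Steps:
J(L, V) = -9 + 3*V (J(L, V) = (V - 3)*3 = (-3 + V)*3 = -9 + 3*V)
H(n, K) = 3 (H(n, K) = -3 + 6 = 3)
b = -128 (b = 4*(-32) = -128)
I(x(H(6, J(1, 5)))) + b = 3 - 128 = -125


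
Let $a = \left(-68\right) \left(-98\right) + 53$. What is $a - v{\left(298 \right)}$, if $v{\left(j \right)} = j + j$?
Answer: $6121$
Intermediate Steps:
$a = 6717$ ($a = 6664 + 53 = 6717$)
$v{\left(j \right)} = 2 j$
$a - v{\left(298 \right)} = 6717 - 2 \cdot 298 = 6717 - 596 = 6121$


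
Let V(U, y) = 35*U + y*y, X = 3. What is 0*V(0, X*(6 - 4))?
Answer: 0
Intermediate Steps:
V(U, y) = y**2 + 35*U (V(U, y) = 35*U + y**2 = y**2 + 35*U)
0*V(0, X*(6 - 4)) = 0*((3*(6 - 4))**2 + 35*0) = 0*((3*2)**2 + 0) = 0*(6**2 + 0) = 0*(36 + 0) = 0*36 = 0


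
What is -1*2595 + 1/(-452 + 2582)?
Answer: -5527349/2130 ≈ -2595.0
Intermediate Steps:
-1*2595 + 1/(-452 + 2582) = -2595 + 1/2130 = -5527349/2130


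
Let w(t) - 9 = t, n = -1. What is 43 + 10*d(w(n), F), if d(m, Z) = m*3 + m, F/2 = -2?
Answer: 363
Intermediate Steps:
F = -4 (F = 2*(-2) = -4)
w(t) = 9 + t
d(m, Z) = 4*m (d(m, Z) = 3*m + m = 4*m)
43 + 10*d(w(n), F) = 43 + 10*(4*(9 - 1)) = 43 + 10*(4*8) = 43 + 10*32 = 43 + 320 = 363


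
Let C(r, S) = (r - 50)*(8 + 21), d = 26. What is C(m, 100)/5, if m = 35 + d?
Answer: 319/5 ≈ 63.800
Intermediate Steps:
m = 61 (m = 35 + 26 = 61)
C(r, S) = -1450 + 29*r (C(r, S) = (-50 + r)*29 = -1450 + 29*r)
C(m, 100)/5 = (-1450 + 29*61)/5 = (-1450 + 1769)/5 = (⅕)*319 = 319/5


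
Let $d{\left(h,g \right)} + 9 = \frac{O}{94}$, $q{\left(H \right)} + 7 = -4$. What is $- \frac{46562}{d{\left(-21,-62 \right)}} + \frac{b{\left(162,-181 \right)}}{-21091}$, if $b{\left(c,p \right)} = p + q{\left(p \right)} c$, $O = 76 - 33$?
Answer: $\frac{92313255637}{16936073} \approx 5450.7$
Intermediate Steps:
$q{\left(H \right)} = -11$ ($q{\left(H \right)} = -7 - 4 = -11$)
$O = 43$ ($O = 76 - 33 = 43$)
$d{\left(h,g \right)} = - \frac{803}{94}$ ($d{\left(h,g \right)} = -9 + \frac{43}{94} = - \frac{803}{94}$)
$b{\left(c,p \right)} = p - 11 c$
$- \frac{46562}{d{\left(-21,-62 \right)}} + \frac{b{\left(162,-181 \right)}}{-21091} = - \frac{46562}{- \frac{803}{94}} + \frac{-181 - 1782}{-21091} = \left(-46562\right) \left(- \frac{94}{803}\right) + \left(-181 - 1782\right) \left(- \frac{1}{21091}\right) = \frac{4376828}{803} - - \frac{1963}{21091} = \frac{4376828}{803} + \frac{1963}{21091} = \frac{92313255637}{16936073}$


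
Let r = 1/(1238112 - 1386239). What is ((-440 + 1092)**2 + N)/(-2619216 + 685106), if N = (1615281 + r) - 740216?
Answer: -96295066731/143246955985 ≈ -0.67223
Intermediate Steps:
r = -1/148127 (r = 1/(-148127) = -1/148127 ≈ -6.7510e-6)
N = 129620753254/148127 (N = (1615281 - 1/148127) - 740216 = 239266728686/148127 - 740216 = 129620753254/148127 ≈ 8.7507e+5)
((-440 + 1092)**2 + N)/(-2619216 + 685106) = ((-440 + 1092)**2 + 129620753254/148127)/(-2619216 + 685106) = (652**2 + 129620753254/148127)/(-1934110) = (425104 + 129620753254/148127)*(-1/1934110) = (192590133462/148127)*(-1/1934110) = -96295066731/143246955985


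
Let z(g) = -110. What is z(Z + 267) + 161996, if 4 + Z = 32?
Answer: 161886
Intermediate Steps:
Z = 28 (Z = -4 + 32 = 28)
z(Z + 267) + 161996 = -110 + 161996 = 161886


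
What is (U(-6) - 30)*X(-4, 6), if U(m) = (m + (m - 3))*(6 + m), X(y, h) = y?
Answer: 120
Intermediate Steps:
U(m) = (-3 + 2*m)*(6 + m) (U(m) = (m + (-3 + m))*(6 + m) = (-3 + 2*m)*(6 + m))
(U(-6) - 30)*X(-4, 6) = ((-18 + 2*(-6)² + 9*(-6)) - 30)*(-4) = ((-18 + 2*36 - 54) - 30)*(-4) = ((-18 + 72 - 54) - 30)*(-4) = (0 - 30)*(-4) = -30*(-4) = 120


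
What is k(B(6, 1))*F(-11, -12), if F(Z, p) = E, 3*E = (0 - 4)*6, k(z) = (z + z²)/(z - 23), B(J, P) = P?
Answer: 8/11 ≈ 0.72727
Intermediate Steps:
k(z) = (z + z²)/(-23 + z)
E = -8 (E = ((0 - 4)*6)/3 = (-4*6)/3 = (⅓)*(-24) = -8)
F(Z, p) = -8
k(B(6, 1))*F(-11, -12) = (1*(1 + 1)/(-23 + 1))*(-8) = (1*2/(-22))*(-8) = (1*(-1/22)*2)*(-8) = -1/11*(-8) = 8/11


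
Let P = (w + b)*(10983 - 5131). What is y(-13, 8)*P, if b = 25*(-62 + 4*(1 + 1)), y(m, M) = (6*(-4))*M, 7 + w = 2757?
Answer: -1573017600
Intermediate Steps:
w = 2750 (w = -7 + 2757 = 2750)
y(m, M) = -24*M
b = -1350 (b = 25*(-62 + 4*2) = 25*(-62 + 8) = 25*(-54) = -1350)
P = 8192800 (P = (2750 - 1350)*(10983 - 5131) = 1400*5852 = 8192800)
y(-13, 8)*P = -24*8*8192800 = -192*8192800 = -1573017600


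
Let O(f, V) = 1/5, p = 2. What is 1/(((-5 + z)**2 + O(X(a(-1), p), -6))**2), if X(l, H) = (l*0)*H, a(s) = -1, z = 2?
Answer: 25/2116 ≈ 0.011815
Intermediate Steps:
X(l, H) = 0 (X(l, H) = 0*H = 0)
O(f, V) = 1/5 (O(f, V) = 1*(1/5) = 1/5)
1/(((-5 + z)**2 + O(X(a(-1), p), -6))**2) = 1/(((-5 + 2)**2 + 1/5)**2) = 1/(((-3)**2 + 1/5)**2) = 1/((9 + 1/5)**2) = 1/((46/5)**2) = 1/(2116/25) = 25/2116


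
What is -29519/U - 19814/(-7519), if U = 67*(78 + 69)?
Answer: -3829325/10579233 ≈ -0.36197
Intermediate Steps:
U = 9849 (U = 67*147 = 9849)
-29519/U - 19814/(-7519) = -29519/9849 - 19814/(-7519) = -29519*1/9849 - 19814*(-1/7519) = -4217/1407 + 19814/7519 = -3829325/10579233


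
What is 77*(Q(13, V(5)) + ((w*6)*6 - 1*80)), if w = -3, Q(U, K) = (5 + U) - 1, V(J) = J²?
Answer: -13167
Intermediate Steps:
Q(U, K) = 4 + U
77*(Q(13, V(5)) + ((w*6)*6 - 1*80)) = 77*((4 + 13) + (-3*6*6 - 1*80)) = 77*(17 + (-18*6 - 80)) = 77*(17 + (-108 - 80)) = 77*(17 - 188) = 77*(-171) = -13167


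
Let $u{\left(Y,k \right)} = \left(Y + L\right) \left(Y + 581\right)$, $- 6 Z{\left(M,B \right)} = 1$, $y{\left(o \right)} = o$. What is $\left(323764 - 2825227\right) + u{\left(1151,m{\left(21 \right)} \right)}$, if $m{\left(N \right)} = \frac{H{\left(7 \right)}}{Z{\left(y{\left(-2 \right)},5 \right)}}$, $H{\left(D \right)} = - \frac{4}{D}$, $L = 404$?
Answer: $191797$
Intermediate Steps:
$Z{\left(M,B \right)} = - \frac{1}{6}$ ($Z{\left(M,B \right)} = \left(- \frac{1}{6}\right) 1 = - \frac{1}{6}$)
$m{\left(N \right)} = \frac{24}{7}$ ($m{\left(N \right)} = \frac{\left(-4\right) \frac{1}{7}}{- \frac{1}{6}} = \left(-4\right) \frac{1}{7} \left(-6\right) = \left(- \frac{4}{7}\right) \left(-6\right) = \frac{24}{7}$)
$u{\left(Y,k \right)} = \left(404 + Y\right) \left(581 + Y\right)$ ($u{\left(Y,k \right)} = \left(Y + 404\right) \left(Y + 581\right) = \left(404 + Y\right) \left(581 + Y\right)$)
$\left(323764 - 2825227\right) + u{\left(1151,m{\left(21 \right)} \right)} = \left(323764 - 2825227\right) + \left(234724 + 1151^{2} + 985 \cdot 1151\right) = -2501463 + \left(234724 + 1324801 + 1133735\right) = -2501463 + 2693260 = 191797$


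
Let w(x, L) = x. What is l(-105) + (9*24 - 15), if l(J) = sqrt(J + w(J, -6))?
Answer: 201 + I*sqrt(210) ≈ 201.0 + 14.491*I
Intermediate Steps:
l(J) = sqrt(2)*sqrt(J) (l(J) = sqrt(J + J) = sqrt(2*J) = sqrt(2)*sqrt(J))
l(-105) + (9*24 - 15) = sqrt(2)*sqrt(-105) + (9*24 - 15) = sqrt(2)*(I*sqrt(105)) + (216 - 15) = I*sqrt(210) + 201 = 201 + I*sqrt(210)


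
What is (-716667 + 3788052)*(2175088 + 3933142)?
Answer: 18760725998550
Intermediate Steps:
(-716667 + 3788052)*(2175088 + 3933142) = 3071385*6108230 = 18760725998550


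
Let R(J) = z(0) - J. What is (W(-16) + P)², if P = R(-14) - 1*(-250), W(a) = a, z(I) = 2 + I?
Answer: 62500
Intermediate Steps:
R(J) = 2 - J (R(J) = (2 + 0) - J = 2 - J)
P = 266 (P = (2 - 1*(-14)) - 1*(-250) = (2 + 14) + 250 = 16 + 250 = 266)
(W(-16) + P)² = (-16 + 266)² = 250² = 62500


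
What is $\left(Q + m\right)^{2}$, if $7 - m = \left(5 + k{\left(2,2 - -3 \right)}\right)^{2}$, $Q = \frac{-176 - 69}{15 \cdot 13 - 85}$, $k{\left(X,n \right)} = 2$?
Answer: $\frac{946729}{484} \approx 1956.1$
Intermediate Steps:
$Q = - \frac{49}{22}$ ($Q = - \frac{245}{195 - 85} = - \frac{245}{110} = \left(-245\right) \frac{1}{110} = - \frac{49}{22} \approx -2.2273$)
$m = -42$ ($m = 7 - \left(5 + 2\right)^{2} = 7 - 7^{2} = 7 - 49 = -42$)
$\left(Q + m\right)^{2} = \left(- \frac{49}{22} - 42\right)^{2} = \left(- \frac{973}{22}\right)^{2} = \frac{946729}{484}$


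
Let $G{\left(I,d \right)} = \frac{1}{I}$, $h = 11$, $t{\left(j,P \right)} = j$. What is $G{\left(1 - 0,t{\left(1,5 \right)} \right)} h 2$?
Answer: $22$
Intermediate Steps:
$G{\left(1 - 0,t{\left(1,5 \right)} \right)} h 2 = \frac{1}{1 - 0} \cdot 11 \cdot 2 = \frac{1}{1 + 0} \cdot 11 \cdot 2 = 1^{-1} \cdot 11 \cdot 2 = 1 \cdot 11 \cdot 2 = 11 \cdot 2 = 22$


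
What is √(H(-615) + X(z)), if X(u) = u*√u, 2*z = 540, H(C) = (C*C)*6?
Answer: 3*√(252150 + 90*√30) ≈ 1507.9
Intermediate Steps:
H(C) = 6*C² (H(C) = C²*6 = 6*C²)
z = 270 (z = (½)*540 = 270)
X(u) = u^(3/2)
√(H(-615) + X(z)) = √(6*(-615)² + 270^(3/2)) = √(6*378225 + 810*√30) = √(2269350 + 810*√30)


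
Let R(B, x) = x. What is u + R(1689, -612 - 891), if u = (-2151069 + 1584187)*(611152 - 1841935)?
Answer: 697708727103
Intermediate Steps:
u = 697708728606 (u = -566882*(-1230783) = 697708728606)
u + R(1689, -612 - 891) = 697708728606 + (-612 - 891) = 697708728606 - 1503 = 697708727103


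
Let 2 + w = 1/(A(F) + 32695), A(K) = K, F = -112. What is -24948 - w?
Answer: -812815519/32583 ≈ -24946.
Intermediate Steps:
w = -65165/32583 (w = -2 + 1/(-112 + 32695) = -2 + 1/32583 = -65165/32583 ≈ -2.0000)
-24948 - w = -24948 - 1*(-65165/32583) = -24948 + 65165/32583 = -812815519/32583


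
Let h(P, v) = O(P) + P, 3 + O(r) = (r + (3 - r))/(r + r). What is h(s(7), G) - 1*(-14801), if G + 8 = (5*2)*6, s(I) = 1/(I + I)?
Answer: 207467/14 ≈ 14819.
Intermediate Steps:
s(I) = 1/(2*I)
O(r) = -3 + 3/(2*r) (O(r) = -3 + (r + (3 - r))/(r + r) = -3 + 3/((2*r)) = -3 + 3*(1/(2*r)) = -3 + 3/(2*r))
G = 52 (G = -8 + (5*2)*6 = -8 + 10*6 = -8 + 60 = 52)
h(P, v) = -3 + P + 3/(2*P) (h(P, v) = (-3 + 3/(2*P)) + P = -3 + P + 3/(2*P))
h(s(7), G) - 1*(-14801) = (-3 + (1/2)/7 + 3/(2*(((1/2)/7)))) - 1*(-14801) = (-3 + (1/2)*(1/7) + 3/(2*(((1/2)*(1/7))))) + 14801 = (-3 + 1/14 + 3/(2*(1/14))) + 14801 = (-3 + 1/14 + (3/2)*14) + 14801 = (-3 + 1/14 + 21) + 14801 = 253/14 + 14801 = 207467/14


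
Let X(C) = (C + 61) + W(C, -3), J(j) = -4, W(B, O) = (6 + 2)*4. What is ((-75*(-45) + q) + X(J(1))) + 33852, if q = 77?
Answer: 37393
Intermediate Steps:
W(B, O) = 32 (W(B, O) = 8*4 = 32)
X(C) = 93 + C (X(C) = (C + 61) + 32 = (61 + C) + 32 = 93 + C)
((-75*(-45) + q) + X(J(1))) + 33852 = ((-75*(-45) + 77) + (93 - 4)) + 33852 = ((3375 + 77) + 89) + 33852 = (3452 + 89) + 33852 = 3541 + 33852 = 37393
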